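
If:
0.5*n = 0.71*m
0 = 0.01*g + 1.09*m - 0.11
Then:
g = 11.0 - 76.7605633802817*n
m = 0.704225352112676*n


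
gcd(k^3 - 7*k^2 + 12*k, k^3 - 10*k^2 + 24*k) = k^2 - 4*k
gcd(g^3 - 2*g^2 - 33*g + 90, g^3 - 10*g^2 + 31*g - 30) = g^2 - 8*g + 15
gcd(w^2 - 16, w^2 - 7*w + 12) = w - 4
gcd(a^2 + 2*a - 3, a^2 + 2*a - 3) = a^2 + 2*a - 3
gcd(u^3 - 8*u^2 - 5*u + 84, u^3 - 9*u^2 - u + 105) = u^2 - 4*u - 21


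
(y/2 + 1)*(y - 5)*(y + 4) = y^3/2 + y^2/2 - 11*y - 20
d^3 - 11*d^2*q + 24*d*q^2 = d*(d - 8*q)*(d - 3*q)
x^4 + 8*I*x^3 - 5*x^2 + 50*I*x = x*(x - 2*I)*(x + 5*I)^2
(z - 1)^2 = z^2 - 2*z + 1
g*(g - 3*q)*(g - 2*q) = g^3 - 5*g^2*q + 6*g*q^2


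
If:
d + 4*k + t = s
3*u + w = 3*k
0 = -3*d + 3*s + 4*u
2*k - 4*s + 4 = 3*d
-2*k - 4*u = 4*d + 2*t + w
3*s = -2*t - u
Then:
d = 44/339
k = 212/339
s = 412/339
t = -160/113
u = -92/113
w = 488/113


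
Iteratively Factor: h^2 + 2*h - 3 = (h + 3)*(h - 1)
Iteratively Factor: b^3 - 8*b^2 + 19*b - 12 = (b - 4)*(b^2 - 4*b + 3) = (b - 4)*(b - 3)*(b - 1)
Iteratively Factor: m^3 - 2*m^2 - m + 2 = (m - 2)*(m^2 - 1) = (m - 2)*(m + 1)*(m - 1)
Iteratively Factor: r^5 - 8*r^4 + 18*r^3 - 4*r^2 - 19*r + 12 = (r + 1)*(r^4 - 9*r^3 + 27*r^2 - 31*r + 12) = (r - 1)*(r + 1)*(r^3 - 8*r^2 + 19*r - 12) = (r - 4)*(r - 1)*(r + 1)*(r^2 - 4*r + 3) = (r - 4)*(r - 1)^2*(r + 1)*(r - 3)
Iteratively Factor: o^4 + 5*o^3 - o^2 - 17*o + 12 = (o - 1)*(o^3 + 6*o^2 + 5*o - 12) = (o - 1)*(o + 4)*(o^2 + 2*o - 3) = (o - 1)^2*(o + 4)*(o + 3)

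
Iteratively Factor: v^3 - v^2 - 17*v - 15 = (v - 5)*(v^2 + 4*v + 3) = (v - 5)*(v + 3)*(v + 1)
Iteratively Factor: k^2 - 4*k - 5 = (k - 5)*(k + 1)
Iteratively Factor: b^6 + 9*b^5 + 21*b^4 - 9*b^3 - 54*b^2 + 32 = (b + 4)*(b^5 + 5*b^4 + b^3 - 13*b^2 - 2*b + 8) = (b - 1)*(b + 4)*(b^4 + 6*b^3 + 7*b^2 - 6*b - 8) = (b - 1)*(b + 4)^2*(b^3 + 2*b^2 - b - 2) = (b - 1)^2*(b + 4)^2*(b^2 + 3*b + 2) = (b - 1)^2*(b + 2)*(b + 4)^2*(b + 1)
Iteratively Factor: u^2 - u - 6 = (u + 2)*(u - 3)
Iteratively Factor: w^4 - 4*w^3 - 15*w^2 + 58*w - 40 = (w + 4)*(w^3 - 8*w^2 + 17*w - 10) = (w - 1)*(w + 4)*(w^2 - 7*w + 10) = (w - 2)*(w - 1)*(w + 4)*(w - 5)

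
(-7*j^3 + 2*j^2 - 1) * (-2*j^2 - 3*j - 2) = 14*j^5 + 17*j^4 + 8*j^3 - 2*j^2 + 3*j + 2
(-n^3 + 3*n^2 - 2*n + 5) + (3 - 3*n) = -n^3 + 3*n^2 - 5*n + 8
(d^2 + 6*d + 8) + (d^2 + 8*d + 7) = 2*d^2 + 14*d + 15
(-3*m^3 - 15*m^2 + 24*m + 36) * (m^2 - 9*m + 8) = -3*m^5 + 12*m^4 + 135*m^3 - 300*m^2 - 132*m + 288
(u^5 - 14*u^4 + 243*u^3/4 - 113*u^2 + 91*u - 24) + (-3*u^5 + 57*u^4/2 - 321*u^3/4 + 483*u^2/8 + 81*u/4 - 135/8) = -2*u^5 + 29*u^4/2 - 39*u^3/2 - 421*u^2/8 + 445*u/4 - 327/8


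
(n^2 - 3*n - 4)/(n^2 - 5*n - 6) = (n - 4)/(n - 6)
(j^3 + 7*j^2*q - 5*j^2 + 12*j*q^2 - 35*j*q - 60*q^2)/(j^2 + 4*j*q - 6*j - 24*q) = (j^2 + 3*j*q - 5*j - 15*q)/(j - 6)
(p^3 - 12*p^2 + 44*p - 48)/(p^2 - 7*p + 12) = (p^2 - 8*p + 12)/(p - 3)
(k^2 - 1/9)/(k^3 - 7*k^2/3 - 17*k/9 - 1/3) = (3*k - 1)/(3*k^2 - 8*k - 3)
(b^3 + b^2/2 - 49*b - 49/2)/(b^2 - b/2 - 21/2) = (-2*b^3 - b^2 + 98*b + 49)/(-2*b^2 + b + 21)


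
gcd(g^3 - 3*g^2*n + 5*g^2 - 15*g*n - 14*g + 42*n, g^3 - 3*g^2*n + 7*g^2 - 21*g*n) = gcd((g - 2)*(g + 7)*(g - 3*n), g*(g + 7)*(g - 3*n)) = g^2 - 3*g*n + 7*g - 21*n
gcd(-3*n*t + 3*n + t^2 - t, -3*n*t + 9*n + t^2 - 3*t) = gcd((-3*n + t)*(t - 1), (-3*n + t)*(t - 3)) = -3*n + t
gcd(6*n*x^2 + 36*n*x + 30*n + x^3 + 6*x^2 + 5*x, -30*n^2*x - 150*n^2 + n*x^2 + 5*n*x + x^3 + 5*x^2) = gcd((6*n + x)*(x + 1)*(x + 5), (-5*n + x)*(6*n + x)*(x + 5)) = 6*n*x + 30*n + x^2 + 5*x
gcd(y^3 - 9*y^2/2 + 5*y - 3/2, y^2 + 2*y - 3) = y - 1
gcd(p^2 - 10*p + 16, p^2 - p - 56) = p - 8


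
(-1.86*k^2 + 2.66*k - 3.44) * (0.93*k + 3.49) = -1.7298*k^3 - 4.0176*k^2 + 6.0842*k - 12.0056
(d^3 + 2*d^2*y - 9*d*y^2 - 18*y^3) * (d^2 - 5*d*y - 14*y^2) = d^5 - 3*d^4*y - 33*d^3*y^2 - d^2*y^3 + 216*d*y^4 + 252*y^5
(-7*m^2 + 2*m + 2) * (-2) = 14*m^2 - 4*m - 4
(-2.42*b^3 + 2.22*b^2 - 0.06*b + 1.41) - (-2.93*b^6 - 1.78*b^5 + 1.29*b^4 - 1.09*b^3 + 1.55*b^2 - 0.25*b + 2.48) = 2.93*b^6 + 1.78*b^5 - 1.29*b^4 - 1.33*b^3 + 0.67*b^2 + 0.19*b - 1.07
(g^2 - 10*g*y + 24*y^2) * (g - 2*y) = g^3 - 12*g^2*y + 44*g*y^2 - 48*y^3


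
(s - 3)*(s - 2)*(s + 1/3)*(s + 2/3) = s^4 - 4*s^3 + 11*s^2/9 + 44*s/9 + 4/3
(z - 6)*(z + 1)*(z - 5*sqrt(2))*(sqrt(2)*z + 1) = sqrt(2)*z^4 - 9*z^3 - 5*sqrt(2)*z^3 - 11*sqrt(2)*z^2 + 45*z^2 + 25*sqrt(2)*z + 54*z + 30*sqrt(2)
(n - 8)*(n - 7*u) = n^2 - 7*n*u - 8*n + 56*u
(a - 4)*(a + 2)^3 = a^4 + 2*a^3 - 12*a^2 - 40*a - 32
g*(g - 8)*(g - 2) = g^3 - 10*g^2 + 16*g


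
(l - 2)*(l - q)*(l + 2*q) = l^3 + l^2*q - 2*l^2 - 2*l*q^2 - 2*l*q + 4*q^2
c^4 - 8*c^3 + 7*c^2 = c^2*(c - 7)*(c - 1)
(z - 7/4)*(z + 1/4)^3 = z^4 - z^3 - 9*z^2/8 - 5*z/16 - 7/256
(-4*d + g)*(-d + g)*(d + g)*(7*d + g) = 28*d^4 - 3*d^3*g - 29*d^2*g^2 + 3*d*g^3 + g^4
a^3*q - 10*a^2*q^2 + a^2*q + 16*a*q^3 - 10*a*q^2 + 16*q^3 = (a - 8*q)*(a - 2*q)*(a*q + q)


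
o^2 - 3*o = o*(o - 3)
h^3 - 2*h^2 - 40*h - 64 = (h - 8)*(h + 2)*(h + 4)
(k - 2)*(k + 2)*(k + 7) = k^3 + 7*k^2 - 4*k - 28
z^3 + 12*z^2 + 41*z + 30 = (z + 1)*(z + 5)*(z + 6)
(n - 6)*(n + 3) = n^2 - 3*n - 18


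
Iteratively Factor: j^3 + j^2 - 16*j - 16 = (j + 1)*(j^2 - 16) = (j - 4)*(j + 1)*(j + 4)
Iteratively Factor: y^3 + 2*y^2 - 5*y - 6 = (y - 2)*(y^2 + 4*y + 3) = (y - 2)*(y + 1)*(y + 3)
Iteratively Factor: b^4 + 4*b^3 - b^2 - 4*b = (b - 1)*(b^3 + 5*b^2 + 4*b) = b*(b - 1)*(b^2 + 5*b + 4) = b*(b - 1)*(b + 4)*(b + 1)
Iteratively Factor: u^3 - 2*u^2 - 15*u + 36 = (u - 3)*(u^2 + u - 12) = (u - 3)*(u + 4)*(u - 3)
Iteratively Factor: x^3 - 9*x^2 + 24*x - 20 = (x - 5)*(x^2 - 4*x + 4) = (x - 5)*(x - 2)*(x - 2)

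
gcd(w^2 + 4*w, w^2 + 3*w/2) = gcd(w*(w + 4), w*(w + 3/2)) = w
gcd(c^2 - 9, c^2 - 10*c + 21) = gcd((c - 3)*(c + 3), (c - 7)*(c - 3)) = c - 3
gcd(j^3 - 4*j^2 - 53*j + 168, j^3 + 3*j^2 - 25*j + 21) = j^2 + 4*j - 21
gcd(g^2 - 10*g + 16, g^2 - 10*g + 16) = g^2 - 10*g + 16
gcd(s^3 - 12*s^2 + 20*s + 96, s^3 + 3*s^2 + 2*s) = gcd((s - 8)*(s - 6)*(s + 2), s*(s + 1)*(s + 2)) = s + 2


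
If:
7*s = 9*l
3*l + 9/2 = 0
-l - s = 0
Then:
No Solution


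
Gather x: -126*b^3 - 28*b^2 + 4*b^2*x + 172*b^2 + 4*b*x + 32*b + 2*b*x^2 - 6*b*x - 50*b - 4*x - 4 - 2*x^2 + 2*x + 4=-126*b^3 + 144*b^2 - 18*b + x^2*(2*b - 2) + x*(4*b^2 - 2*b - 2)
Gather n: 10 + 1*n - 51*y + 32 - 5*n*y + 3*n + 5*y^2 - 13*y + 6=n*(4 - 5*y) + 5*y^2 - 64*y + 48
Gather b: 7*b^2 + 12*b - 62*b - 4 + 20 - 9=7*b^2 - 50*b + 7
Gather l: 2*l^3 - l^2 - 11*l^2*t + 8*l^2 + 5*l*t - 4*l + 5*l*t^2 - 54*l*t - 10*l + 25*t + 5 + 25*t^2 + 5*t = 2*l^3 + l^2*(7 - 11*t) + l*(5*t^2 - 49*t - 14) + 25*t^2 + 30*t + 5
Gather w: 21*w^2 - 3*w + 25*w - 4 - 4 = 21*w^2 + 22*w - 8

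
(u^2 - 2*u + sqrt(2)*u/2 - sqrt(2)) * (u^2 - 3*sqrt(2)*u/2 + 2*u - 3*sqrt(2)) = u^4 - sqrt(2)*u^3 - 11*u^2/2 + 4*sqrt(2)*u + 6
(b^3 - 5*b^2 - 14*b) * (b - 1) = b^4 - 6*b^3 - 9*b^2 + 14*b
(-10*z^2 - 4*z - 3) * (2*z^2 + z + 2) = -20*z^4 - 18*z^3 - 30*z^2 - 11*z - 6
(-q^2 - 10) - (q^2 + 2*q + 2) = -2*q^2 - 2*q - 12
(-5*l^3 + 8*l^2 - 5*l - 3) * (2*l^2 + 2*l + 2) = -10*l^5 + 6*l^4 - 4*l^3 - 16*l - 6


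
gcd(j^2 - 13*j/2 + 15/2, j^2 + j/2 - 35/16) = 1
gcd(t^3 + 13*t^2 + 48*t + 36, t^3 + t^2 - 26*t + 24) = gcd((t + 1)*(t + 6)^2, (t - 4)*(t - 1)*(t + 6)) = t + 6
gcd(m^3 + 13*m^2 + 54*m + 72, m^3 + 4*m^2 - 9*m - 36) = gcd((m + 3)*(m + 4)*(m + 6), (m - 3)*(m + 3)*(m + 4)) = m^2 + 7*m + 12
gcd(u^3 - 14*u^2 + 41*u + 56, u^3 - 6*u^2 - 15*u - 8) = u^2 - 7*u - 8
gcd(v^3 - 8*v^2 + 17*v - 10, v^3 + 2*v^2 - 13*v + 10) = v^2 - 3*v + 2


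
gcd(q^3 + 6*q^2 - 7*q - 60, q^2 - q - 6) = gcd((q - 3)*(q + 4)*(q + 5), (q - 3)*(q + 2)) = q - 3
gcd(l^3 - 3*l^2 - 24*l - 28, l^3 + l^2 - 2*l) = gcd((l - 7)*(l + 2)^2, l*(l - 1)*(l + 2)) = l + 2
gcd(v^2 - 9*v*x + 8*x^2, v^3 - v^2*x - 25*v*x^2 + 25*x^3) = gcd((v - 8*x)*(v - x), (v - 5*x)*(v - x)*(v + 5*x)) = -v + x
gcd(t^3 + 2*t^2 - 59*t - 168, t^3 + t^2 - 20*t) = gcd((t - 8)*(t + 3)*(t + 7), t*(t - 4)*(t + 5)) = 1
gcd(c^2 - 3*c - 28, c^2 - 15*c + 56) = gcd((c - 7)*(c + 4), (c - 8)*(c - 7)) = c - 7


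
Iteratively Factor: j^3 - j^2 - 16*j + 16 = (j + 4)*(j^2 - 5*j + 4) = (j - 1)*(j + 4)*(j - 4)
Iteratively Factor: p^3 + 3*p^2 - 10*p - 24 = (p + 4)*(p^2 - p - 6) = (p - 3)*(p + 4)*(p + 2)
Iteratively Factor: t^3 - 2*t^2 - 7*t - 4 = (t + 1)*(t^2 - 3*t - 4) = (t + 1)^2*(t - 4)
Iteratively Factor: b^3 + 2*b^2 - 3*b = (b)*(b^2 + 2*b - 3) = b*(b - 1)*(b + 3)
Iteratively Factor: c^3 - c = (c + 1)*(c^2 - c) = (c - 1)*(c + 1)*(c)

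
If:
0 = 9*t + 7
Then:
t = -7/9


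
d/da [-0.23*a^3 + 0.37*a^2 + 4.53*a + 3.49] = -0.69*a^2 + 0.74*a + 4.53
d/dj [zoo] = 0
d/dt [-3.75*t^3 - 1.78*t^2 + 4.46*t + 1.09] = -11.25*t^2 - 3.56*t + 4.46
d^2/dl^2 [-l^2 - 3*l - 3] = -2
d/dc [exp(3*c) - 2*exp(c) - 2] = (3*exp(2*c) - 2)*exp(c)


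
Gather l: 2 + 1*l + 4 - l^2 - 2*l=-l^2 - l + 6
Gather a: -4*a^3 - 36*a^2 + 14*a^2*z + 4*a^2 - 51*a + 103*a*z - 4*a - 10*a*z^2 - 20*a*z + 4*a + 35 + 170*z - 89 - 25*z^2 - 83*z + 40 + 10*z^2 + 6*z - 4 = -4*a^3 + a^2*(14*z - 32) + a*(-10*z^2 + 83*z - 51) - 15*z^2 + 93*z - 18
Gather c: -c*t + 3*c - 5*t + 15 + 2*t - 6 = c*(3 - t) - 3*t + 9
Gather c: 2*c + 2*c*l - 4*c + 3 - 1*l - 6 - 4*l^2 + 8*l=c*(2*l - 2) - 4*l^2 + 7*l - 3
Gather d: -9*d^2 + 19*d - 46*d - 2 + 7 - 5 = -9*d^2 - 27*d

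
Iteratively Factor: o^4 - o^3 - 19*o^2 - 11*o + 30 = (o + 3)*(o^3 - 4*o^2 - 7*o + 10) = (o - 1)*(o + 3)*(o^2 - 3*o - 10) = (o - 5)*(o - 1)*(o + 3)*(o + 2)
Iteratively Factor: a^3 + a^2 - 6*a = (a - 2)*(a^2 + 3*a) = (a - 2)*(a + 3)*(a)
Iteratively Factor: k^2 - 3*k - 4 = (k - 4)*(k + 1)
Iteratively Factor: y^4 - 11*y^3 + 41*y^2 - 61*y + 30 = (y - 5)*(y^3 - 6*y^2 + 11*y - 6) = (y - 5)*(y - 2)*(y^2 - 4*y + 3) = (y - 5)*(y - 2)*(y - 1)*(y - 3)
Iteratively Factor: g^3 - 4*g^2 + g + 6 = (g - 2)*(g^2 - 2*g - 3) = (g - 2)*(g + 1)*(g - 3)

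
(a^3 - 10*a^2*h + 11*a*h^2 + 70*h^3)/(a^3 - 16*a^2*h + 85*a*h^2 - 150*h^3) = (a^2 - 5*a*h - 14*h^2)/(a^2 - 11*a*h + 30*h^2)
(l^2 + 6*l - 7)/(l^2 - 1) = (l + 7)/(l + 1)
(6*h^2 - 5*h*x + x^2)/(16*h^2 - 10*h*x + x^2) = (-3*h + x)/(-8*h + x)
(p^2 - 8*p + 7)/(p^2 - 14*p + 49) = (p - 1)/(p - 7)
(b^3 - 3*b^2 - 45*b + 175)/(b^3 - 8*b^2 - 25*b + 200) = (b^2 + 2*b - 35)/(b^2 - 3*b - 40)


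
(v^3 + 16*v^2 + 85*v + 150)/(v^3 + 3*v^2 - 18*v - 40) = (v^2 + 11*v + 30)/(v^2 - 2*v - 8)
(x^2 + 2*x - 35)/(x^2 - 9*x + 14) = (x^2 + 2*x - 35)/(x^2 - 9*x + 14)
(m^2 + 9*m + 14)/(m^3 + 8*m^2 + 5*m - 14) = 1/(m - 1)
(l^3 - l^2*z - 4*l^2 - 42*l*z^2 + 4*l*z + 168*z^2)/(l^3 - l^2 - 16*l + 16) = (l^2 - l*z - 42*z^2)/(l^2 + 3*l - 4)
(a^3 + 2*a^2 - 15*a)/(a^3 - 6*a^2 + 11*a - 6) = a*(a + 5)/(a^2 - 3*a + 2)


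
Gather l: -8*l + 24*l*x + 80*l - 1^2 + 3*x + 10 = l*(24*x + 72) + 3*x + 9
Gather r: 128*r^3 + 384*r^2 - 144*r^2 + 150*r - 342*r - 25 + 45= 128*r^3 + 240*r^2 - 192*r + 20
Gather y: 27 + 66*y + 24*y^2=24*y^2 + 66*y + 27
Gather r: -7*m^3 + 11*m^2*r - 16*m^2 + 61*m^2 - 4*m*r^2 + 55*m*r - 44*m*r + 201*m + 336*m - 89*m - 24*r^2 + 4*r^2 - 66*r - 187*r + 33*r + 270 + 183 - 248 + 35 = -7*m^3 + 45*m^2 + 448*m + r^2*(-4*m - 20) + r*(11*m^2 + 11*m - 220) + 240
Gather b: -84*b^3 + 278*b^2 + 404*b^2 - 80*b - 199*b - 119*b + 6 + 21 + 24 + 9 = -84*b^3 + 682*b^2 - 398*b + 60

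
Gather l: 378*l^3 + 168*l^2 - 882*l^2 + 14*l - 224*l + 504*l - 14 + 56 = 378*l^3 - 714*l^2 + 294*l + 42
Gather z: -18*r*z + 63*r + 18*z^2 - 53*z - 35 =63*r + 18*z^2 + z*(-18*r - 53) - 35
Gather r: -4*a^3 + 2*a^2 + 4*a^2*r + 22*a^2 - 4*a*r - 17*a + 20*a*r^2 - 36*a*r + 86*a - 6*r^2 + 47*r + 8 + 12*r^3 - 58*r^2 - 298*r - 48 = -4*a^3 + 24*a^2 + 69*a + 12*r^3 + r^2*(20*a - 64) + r*(4*a^2 - 40*a - 251) - 40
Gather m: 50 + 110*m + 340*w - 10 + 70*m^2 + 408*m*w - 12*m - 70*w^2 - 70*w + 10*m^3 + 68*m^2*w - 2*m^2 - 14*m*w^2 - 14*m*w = 10*m^3 + m^2*(68*w + 68) + m*(-14*w^2 + 394*w + 98) - 70*w^2 + 270*w + 40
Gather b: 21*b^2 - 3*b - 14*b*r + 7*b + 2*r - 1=21*b^2 + b*(4 - 14*r) + 2*r - 1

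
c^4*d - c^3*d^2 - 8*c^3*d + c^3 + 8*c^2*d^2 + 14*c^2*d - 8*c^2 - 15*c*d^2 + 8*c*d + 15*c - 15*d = (c - 5)*(c - 3)*(c - d)*(c*d + 1)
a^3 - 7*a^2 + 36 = (a - 6)*(a - 3)*(a + 2)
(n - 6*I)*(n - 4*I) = n^2 - 10*I*n - 24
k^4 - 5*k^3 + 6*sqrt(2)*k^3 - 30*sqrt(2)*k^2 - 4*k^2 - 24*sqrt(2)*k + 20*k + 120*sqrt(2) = (k - 5)*(k - 2)*(k + 2)*(k + 6*sqrt(2))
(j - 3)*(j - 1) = j^2 - 4*j + 3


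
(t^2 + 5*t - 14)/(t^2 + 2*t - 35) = (t - 2)/(t - 5)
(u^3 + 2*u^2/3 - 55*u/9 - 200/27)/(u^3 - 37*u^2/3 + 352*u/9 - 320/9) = (9*u^2 + 30*u + 25)/(3*(3*u^2 - 29*u + 40))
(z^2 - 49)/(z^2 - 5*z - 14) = (z + 7)/(z + 2)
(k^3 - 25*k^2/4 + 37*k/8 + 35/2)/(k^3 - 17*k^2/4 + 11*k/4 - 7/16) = 2*(4*k^2 - 11*k - 20)/(8*k^2 - 6*k + 1)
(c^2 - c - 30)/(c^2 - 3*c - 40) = (c - 6)/(c - 8)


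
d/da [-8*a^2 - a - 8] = -16*a - 1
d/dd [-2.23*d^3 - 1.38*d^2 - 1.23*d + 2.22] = -6.69*d^2 - 2.76*d - 1.23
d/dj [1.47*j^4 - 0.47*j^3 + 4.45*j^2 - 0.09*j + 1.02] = 5.88*j^3 - 1.41*j^2 + 8.9*j - 0.09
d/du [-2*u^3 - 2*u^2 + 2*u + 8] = -6*u^2 - 4*u + 2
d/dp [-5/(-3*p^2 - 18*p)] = 10*(-p - 3)/(3*p^2*(p + 6)^2)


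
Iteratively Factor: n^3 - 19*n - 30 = (n - 5)*(n^2 + 5*n + 6) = (n - 5)*(n + 2)*(n + 3)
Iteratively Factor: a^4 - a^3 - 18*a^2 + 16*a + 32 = (a - 2)*(a^3 + a^2 - 16*a - 16) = (a - 2)*(a + 1)*(a^2 - 16) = (a - 2)*(a + 1)*(a + 4)*(a - 4)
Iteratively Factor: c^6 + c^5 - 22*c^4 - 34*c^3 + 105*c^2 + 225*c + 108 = (c - 3)*(c^5 + 4*c^4 - 10*c^3 - 64*c^2 - 87*c - 36) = (c - 3)*(c + 3)*(c^4 + c^3 - 13*c^2 - 25*c - 12) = (c - 3)*(c + 1)*(c + 3)*(c^3 - 13*c - 12) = (c - 3)*(c + 1)*(c + 3)^2*(c^2 - 3*c - 4) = (c - 3)*(c + 1)^2*(c + 3)^2*(c - 4)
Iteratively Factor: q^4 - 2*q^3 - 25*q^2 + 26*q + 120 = (q + 4)*(q^3 - 6*q^2 - q + 30) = (q - 5)*(q + 4)*(q^2 - q - 6) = (q - 5)*(q + 2)*(q + 4)*(q - 3)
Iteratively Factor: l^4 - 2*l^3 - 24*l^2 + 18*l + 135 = (l + 3)*(l^3 - 5*l^2 - 9*l + 45) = (l - 3)*(l + 3)*(l^2 - 2*l - 15) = (l - 3)*(l + 3)^2*(l - 5)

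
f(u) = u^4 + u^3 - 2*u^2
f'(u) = 4*u^3 + 3*u^2 - 4*u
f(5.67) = 1151.54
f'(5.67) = 802.90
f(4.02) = 293.80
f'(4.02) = 292.26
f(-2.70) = 18.88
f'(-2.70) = -46.06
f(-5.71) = 811.65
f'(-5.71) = -624.03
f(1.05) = 0.17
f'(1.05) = 3.74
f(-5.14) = 509.36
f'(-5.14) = -443.37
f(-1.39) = -2.82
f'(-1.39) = 0.61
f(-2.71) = 19.35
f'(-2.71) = -46.74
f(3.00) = 90.00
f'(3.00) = 123.00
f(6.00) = 1440.00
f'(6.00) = 948.00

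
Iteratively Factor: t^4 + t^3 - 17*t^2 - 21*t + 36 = (t - 1)*(t^3 + 2*t^2 - 15*t - 36) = (t - 1)*(t + 3)*(t^2 - t - 12) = (t - 4)*(t - 1)*(t + 3)*(t + 3)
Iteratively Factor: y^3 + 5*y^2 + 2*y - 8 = (y + 4)*(y^2 + y - 2) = (y - 1)*(y + 4)*(y + 2)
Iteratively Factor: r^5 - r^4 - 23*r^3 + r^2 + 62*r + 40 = (r - 5)*(r^4 + 4*r^3 - 3*r^2 - 14*r - 8) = (r - 5)*(r + 1)*(r^3 + 3*r^2 - 6*r - 8) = (r - 5)*(r + 1)*(r + 4)*(r^2 - r - 2) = (r - 5)*(r - 2)*(r + 1)*(r + 4)*(r + 1)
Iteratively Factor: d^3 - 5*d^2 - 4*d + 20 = (d - 5)*(d^2 - 4) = (d - 5)*(d - 2)*(d + 2)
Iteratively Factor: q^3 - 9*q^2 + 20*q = (q)*(q^2 - 9*q + 20) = q*(q - 4)*(q - 5)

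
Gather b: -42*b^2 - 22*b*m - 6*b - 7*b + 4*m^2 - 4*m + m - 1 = -42*b^2 + b*(-22*m - 13) + 4*m^2 - 3*m - 1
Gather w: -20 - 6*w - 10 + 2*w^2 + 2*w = 2*w^2 - 4*w - 30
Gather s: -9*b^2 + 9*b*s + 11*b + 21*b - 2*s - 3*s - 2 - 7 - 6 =-9*b^2 + 32*b + s*(9*b - 5) - 15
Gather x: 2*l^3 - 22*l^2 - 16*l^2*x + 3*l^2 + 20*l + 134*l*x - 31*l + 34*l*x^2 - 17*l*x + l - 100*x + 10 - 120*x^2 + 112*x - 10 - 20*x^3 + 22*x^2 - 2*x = 2*l^3 - 19*l^2 - 10*l - 20*x^3 + x^2*(34*l - 98) + x*(-16*l^2 + 117*l + 10)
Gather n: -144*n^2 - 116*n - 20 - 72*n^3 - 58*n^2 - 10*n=-72*n^3 - 202*n^2 - 126*n - 20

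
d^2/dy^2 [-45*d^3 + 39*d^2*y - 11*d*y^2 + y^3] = -22*d + 6*y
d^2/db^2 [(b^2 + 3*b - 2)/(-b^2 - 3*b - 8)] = 20*(3*b^2 + 9*b + 1)/(b^6 + 9*b^5 + 51*b^4 + 171*b^3 + 408*b^2 + 576*b + 512)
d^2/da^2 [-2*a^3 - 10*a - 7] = -12*a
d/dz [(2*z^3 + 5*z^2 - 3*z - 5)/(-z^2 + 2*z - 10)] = (-2*z^4 + 8*z^3 - 53*z^2 - 110*z + 40)/(z^4 - 4*z^3 + 24*z^2 - 40*z + 100)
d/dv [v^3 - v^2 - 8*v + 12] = 3*v^2 - 2*v - 8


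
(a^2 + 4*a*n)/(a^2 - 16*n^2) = a/(a - 4*n)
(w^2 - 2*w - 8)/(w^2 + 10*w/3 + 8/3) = 3*(w - 4)/(3*w + 4)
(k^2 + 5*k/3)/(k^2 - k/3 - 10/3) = k/(k - 2)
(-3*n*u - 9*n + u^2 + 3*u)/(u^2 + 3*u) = (-3*n + u)/u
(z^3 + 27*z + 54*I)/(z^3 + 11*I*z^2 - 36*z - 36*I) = (z^2 - 3*I*z + 18)/(z^2 + 8*I*z - 12)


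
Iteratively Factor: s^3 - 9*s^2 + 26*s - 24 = (s - 4)*(s^2 - 5*s + 6) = (s - 4)*(s - 2)*(s - 3)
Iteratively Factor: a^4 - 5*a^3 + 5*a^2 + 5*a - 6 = (a - 2)*(a^3 - 3*a^2 - a + 3) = (a - 2)*(a - 1)*(a^2 - 2*a - 3) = (a - 2)*(a - 1)*(a + 1)*(a - 3)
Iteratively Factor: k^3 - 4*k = (k)*(k^2 - 4) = k*(k + 2)*(k - 2)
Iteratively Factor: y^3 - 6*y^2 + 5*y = (y)*(y^2 - 6*y + 5) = y*(y - 5)*(y - 1)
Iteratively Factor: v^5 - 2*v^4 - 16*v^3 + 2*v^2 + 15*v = (v + 1)*(v^4 - 3*v^3 - 13*v^2 + 15*v) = (v + 1)*(v + 3)*(v^3 - 6*v^2 + 5*v) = v*(v + 1)*(v + 3)*(v^2 - 6*v + 5) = v*(v - 1)*(v + 1)*(v + 3)*(v - 5)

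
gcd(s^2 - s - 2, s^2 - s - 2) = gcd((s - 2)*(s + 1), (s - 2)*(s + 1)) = s^2 - s - 2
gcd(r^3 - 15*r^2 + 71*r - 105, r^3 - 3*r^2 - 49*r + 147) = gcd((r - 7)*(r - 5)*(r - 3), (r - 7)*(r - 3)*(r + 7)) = r^2 - 10*r + 21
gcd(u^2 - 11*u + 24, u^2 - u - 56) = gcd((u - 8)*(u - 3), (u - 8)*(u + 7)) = u - 8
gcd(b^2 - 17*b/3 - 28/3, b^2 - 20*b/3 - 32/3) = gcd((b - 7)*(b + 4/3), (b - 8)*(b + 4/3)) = b + 4/3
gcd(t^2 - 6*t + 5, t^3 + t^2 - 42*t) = 1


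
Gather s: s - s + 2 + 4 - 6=0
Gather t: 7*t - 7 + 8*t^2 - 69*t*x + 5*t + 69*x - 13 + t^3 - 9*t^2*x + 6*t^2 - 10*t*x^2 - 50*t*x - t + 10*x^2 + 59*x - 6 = t^3 + t^2*(14 - 9*x) + t*(-10*x^2 - 119*x + 11) + 10*x^2 + 128*x - 26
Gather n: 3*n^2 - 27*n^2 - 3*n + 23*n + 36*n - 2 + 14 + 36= -24*n^2 + 56*n + 48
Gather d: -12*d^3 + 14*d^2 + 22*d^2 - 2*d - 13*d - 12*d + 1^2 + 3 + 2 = -12*d^3 + 36*d^2 - 27*d + 6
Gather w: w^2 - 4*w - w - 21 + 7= w^2 - 5*w - 14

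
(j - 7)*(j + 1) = j^2 - 6*j - 7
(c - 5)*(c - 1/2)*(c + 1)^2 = c^4 - 7*c^3/2 - 15*c^2/2 - c/2 + 5/2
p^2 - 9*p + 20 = (p - 5)*(p - 4)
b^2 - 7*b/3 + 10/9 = (b - 5/3)*(b - 2/3)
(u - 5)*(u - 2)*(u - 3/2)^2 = u^4 - 10*u^3 + 133*u^2/4 - 183*u/4 + 45/2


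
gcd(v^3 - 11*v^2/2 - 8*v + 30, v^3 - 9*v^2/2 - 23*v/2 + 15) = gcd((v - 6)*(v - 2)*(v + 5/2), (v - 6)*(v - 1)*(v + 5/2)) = v^2 - 7*v/2 - 15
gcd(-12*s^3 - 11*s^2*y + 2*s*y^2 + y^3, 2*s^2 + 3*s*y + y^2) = s + y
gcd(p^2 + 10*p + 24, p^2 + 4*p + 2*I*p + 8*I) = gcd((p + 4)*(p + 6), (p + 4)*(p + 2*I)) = p + 4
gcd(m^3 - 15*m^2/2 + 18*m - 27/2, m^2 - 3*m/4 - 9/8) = m - 3/2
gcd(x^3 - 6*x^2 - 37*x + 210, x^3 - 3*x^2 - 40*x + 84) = x^2 - x - 42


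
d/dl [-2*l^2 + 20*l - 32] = 20 - 4*l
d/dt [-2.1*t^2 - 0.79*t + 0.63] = -4.2*t - 0.79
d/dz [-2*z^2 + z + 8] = 1 - 4*z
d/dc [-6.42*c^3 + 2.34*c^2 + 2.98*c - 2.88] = -19.26*c^2 + 4.68*c + 2.98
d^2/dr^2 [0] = 0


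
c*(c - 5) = c^2 - 5*c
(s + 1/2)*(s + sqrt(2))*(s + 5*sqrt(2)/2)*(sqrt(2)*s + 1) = sqrt(2)*s^4 + sqrt(2)*s^3/2 + 8*s^3 + 4*s^2 + 17*sqrt(2)*s^2/2 + 5*s + 17*sqrt(2)*s/4 + 5/2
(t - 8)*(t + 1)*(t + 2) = t^3 - 5*t^2 - 22*t - 16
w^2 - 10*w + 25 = (w - 5)^2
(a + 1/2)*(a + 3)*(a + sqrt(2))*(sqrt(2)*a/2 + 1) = sqrt(2)*a^4/2 + 2*a^3 + 7*sqrt(2)*a^3/4 + 7*sqrt(2)*a^2/4 + 7*a^2 + 3*a + 7*sqrt(2)*a/2 + 3*sqrt(2)/2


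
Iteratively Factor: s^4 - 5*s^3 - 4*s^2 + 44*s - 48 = (s - 2)*(s^3 - 3*s^2 - 10*s + 24) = (s - 4)*(s - 2)*(s^2 + s - 6) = (s - 4)*(s - 2)^2*(s + 3)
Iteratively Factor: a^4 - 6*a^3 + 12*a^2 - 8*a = (a - 2)*(a^3 - 4*a^2 + 4*a) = (a - 2)^2*(a^2 - 2*a) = a*(a - 2)^2*(a - 2)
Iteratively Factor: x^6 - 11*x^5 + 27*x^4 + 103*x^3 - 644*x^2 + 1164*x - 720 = (x - 2)*(x^5 - 9*x^4 + 9*x^3 + 121*x^2 - 402*x + 360) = (x - 2)^2*(x^4 - 7*x^3 - 5*x^2 + 111*x - 180) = (x - 3)*(x - 2)^2*(x^3 - 4*x^2 - 17*x + 60) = (x - 3)*(x - 2)^2*(x + 4)*(x^2 - 8*x + 15) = (x - 5)*(x - 3)*(x - 2)^2*(x + 4)*(x - 3)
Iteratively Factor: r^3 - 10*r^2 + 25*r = (r - 5)*(r^2 - 5*r) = r*(r - 5)*(r - 5)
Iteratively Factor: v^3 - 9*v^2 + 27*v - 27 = (v - 3)*(v^2 - 6*v + 9) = (v - 3)^2*(v - 3)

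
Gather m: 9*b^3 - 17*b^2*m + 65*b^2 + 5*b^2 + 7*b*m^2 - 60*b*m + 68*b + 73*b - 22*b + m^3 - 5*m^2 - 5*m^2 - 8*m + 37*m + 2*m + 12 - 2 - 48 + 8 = 9*b^3 + 70*b^2 + 119*b + m^3 + m^2*(7*b - 10) + m*(-17*b^2 - 60*b + 31) - 30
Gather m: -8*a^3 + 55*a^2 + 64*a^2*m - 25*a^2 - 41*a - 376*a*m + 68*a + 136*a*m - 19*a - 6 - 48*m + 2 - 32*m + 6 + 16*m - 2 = -8*a^3 + 30*a^2 + 8*a + m*(64*a^2 - 240*a - 64)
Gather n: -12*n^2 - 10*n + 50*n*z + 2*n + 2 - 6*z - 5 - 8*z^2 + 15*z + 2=-12*n^2 + n*(50*z - 8) - 8*z^2 + 9*z - 1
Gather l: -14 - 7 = -21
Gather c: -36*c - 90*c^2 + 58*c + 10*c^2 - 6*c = -80*c^2 + 16*c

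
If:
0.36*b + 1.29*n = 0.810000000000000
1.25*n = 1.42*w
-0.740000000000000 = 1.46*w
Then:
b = 4.31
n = -0.58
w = -0.51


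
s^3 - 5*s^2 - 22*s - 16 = (s - 8)*(s + 1)*(s + 2)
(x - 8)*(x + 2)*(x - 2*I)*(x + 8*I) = x^4 - 6*x^3 + 6*I*x^3 - 36*I*x^2 - 96*x - 96*I*x - 256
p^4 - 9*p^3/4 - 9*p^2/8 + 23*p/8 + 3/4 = (p - 2)*(p - 3/2)*(p + 1/4)*(p + 1)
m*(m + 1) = m^2 + m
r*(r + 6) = r^2 + 6*r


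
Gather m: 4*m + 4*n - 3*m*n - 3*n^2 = m*(4 - 3*n) - 3*n^2 + 4*n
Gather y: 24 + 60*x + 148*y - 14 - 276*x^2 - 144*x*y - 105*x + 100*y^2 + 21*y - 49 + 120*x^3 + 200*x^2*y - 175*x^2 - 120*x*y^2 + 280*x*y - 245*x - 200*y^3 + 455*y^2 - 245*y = 120*x^3 - 451*x^2 - 290*x - 200*y^3 + y^2*(555 - 120*x) + y*(200*x^2 + 136*x - 76) - 39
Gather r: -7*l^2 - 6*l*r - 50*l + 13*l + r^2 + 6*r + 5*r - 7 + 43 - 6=-7*l^2 - 37*l + r^2 + r*(11 - 6*l) + 30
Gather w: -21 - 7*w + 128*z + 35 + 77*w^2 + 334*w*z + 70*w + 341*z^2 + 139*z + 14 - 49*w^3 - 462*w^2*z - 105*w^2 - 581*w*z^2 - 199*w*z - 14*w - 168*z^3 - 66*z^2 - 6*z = -49*w^3 + w^2*(-462*z - 28) + w*(-581*z^2 + 135*z + 49) - 168*z^3 + 275*z^2 + 261*z + 28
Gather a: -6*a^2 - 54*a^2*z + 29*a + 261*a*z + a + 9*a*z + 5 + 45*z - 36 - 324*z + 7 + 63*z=a^2*(-54*z - 6) + a*(270*z + 30) - 216*z - 24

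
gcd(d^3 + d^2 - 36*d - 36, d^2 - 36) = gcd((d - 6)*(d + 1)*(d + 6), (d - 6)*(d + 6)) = d^2 - 36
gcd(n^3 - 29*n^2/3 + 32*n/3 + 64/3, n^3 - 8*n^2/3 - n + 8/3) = n^2 - 5*n/3 - 8/3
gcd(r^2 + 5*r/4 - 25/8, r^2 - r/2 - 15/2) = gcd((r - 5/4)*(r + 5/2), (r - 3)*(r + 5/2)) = r + 5/2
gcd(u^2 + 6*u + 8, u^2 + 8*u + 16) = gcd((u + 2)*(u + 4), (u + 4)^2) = u + 4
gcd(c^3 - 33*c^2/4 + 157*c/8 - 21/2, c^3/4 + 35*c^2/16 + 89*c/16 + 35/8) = 1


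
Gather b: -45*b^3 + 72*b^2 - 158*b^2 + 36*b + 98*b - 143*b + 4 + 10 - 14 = -45*b^3 - 86*b^2 - 9*b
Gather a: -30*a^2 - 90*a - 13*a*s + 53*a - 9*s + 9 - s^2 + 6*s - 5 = -30*a^2 + a*(-13*s - 37) - s^2 - 3*s + 4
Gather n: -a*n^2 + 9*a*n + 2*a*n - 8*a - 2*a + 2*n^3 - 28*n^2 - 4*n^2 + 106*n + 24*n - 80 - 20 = -10*a + 2*n^3 + n^2*(-a - 32) + n*(11*a + 130) - 100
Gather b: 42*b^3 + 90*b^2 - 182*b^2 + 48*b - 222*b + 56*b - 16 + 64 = 42*b^3 - 92*b^2 - 118*b + 48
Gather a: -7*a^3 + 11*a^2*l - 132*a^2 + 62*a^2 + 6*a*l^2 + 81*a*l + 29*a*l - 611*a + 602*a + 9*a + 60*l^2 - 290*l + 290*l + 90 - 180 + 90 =-7*a^3 + a^2*(11*l - 70) + a*(6*l^2 + 110*l) + 60*l^2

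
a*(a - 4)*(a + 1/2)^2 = a^4 - 3*a^3 - 15*a^2/4 - a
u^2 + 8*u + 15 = (u + 3)*(u + 5)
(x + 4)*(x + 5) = x^2 + 9*x + 20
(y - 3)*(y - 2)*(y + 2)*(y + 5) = y^4 + 2*y^3 - 19*y^2 - 8*y + 60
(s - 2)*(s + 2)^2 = s^3 + 2*s^2 - 4*s - 8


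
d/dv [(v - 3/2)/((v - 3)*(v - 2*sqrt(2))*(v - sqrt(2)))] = ((3 - 2*v)*(v - 3)*(v - 2*sqrt(2)) + (3 - 2*v)*(v - 3)*(v - sqrt(2)) + (3 - 2*v)*(v - 2*sqrt(2))*(v - sqrt(2)) + 2*(v - 3)*(v - 2*sqrt(2))*(v - sqrt(2)))/(2*(v - 3)^2*(v - 2*sqrt(2))^2*(v - sqrt(2))^2)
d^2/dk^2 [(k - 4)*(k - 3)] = 2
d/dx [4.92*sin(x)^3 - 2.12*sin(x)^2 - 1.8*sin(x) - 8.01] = (14.76*sin(x)^2 - 4.24*sin(x) - 1.8)*cos(x)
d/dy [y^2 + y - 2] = 2*y + 1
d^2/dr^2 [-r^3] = -6*r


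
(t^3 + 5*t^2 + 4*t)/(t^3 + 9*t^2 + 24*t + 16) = t/(t + 4)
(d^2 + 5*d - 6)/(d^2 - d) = (d + 6)/d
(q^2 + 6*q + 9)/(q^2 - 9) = (q + 3)/(q - 3)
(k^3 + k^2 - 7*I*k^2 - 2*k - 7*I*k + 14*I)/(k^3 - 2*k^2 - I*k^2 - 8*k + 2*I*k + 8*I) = (k^2 - k*(1 + 7*I) + 7*I)/(k^2 - k*(4 + I) + 4*I)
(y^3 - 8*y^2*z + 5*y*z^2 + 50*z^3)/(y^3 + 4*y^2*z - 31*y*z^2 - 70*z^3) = (y - 5*z)/(y + 7*z)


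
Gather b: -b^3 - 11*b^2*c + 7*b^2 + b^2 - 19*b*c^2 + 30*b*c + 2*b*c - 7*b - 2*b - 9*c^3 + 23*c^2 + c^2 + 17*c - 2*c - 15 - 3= -b^3 + b^2*(8 - 11*c) + b*(-19*c^2 + 32*c - 9) - 9*c^3 + 24*c^2 + 15*c - 18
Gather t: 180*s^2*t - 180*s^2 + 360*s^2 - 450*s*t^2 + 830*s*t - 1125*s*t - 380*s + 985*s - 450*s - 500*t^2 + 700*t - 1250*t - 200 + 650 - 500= 180*s^2 + 155*s + t^2*(-450*s - 500) + t*(180*s^2 - 295*s - 550) - 50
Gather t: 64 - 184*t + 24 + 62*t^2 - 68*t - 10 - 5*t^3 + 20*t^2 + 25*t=-5*t^3 + 82*t^2 - 227*t + 78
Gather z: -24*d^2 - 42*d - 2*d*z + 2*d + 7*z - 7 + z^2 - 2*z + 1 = -24*d^2 - 40*d + z^2 + z*(5 - 2*d) - 6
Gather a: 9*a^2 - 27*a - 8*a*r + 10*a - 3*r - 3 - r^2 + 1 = 9*a^2 + a*(-8*r - 17) - r^2 - 3*r - 2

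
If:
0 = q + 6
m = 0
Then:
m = 0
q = -6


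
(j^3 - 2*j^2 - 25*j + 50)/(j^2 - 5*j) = j + 3 - 10/j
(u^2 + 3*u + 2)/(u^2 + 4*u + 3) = (u + 2)/(u + 3)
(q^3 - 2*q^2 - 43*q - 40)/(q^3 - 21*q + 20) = (q^2 - 7*q - 8)/(q^2 - 5*q + 4)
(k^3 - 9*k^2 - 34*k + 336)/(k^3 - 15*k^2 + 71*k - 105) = (k^2 - 2*k - 48)/(k^2 - 8*k + 15)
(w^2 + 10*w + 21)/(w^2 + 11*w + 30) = (w^2 + 10*w + 21)/(w^2 + 11*w + 30)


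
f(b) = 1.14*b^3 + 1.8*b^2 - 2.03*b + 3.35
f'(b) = 3.42*b^2 + 3.6*b - 2.03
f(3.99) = 96.32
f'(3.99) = 66.78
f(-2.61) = 0.64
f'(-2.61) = 11.87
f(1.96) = 14.87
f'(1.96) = 18.16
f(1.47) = 7.88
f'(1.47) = 10.65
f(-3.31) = -11.55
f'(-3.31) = 23.52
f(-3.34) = -12.27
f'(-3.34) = 24.10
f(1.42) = 7.36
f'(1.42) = 9.98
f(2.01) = 15.80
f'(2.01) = 19.02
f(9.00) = 961.94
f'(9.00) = 307.39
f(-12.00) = -1683.01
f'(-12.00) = 447.25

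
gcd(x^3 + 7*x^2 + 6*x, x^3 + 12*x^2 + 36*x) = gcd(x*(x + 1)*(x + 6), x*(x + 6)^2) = x^2 + 6*x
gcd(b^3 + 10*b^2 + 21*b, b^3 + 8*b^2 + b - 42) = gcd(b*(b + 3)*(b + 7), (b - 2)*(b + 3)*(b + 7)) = b^2 + 10*b + 21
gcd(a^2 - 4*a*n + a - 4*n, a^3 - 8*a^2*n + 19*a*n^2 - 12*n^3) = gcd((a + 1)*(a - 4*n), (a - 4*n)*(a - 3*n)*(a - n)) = a - 4*n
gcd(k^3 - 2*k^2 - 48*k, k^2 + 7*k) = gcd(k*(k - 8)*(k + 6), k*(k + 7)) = k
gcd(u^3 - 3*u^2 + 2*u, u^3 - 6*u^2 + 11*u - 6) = u^2 - 3*u + 2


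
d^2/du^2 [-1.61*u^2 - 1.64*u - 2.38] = -3.22000000000000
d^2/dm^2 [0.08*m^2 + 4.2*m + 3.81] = 0.160000000000000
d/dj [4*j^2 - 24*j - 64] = 8*j - 24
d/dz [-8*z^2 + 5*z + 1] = 5 - 16*z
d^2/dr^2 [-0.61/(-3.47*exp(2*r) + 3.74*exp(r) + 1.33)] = ((2.2814 - 8.4668*exp(r))*(-3.47*exp(2*r) + 3.74*exp(r) + 1.33) - 0.61*(6.94*exp(r) - 3.74)*(13.88*exp(r) - 7.48)*exp(r))*exp(r)/(-3.47*exp(2*r) + 3.74*exp(r) + 1.33)^3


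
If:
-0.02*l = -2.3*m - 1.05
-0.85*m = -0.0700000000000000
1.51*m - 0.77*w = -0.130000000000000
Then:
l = 61.97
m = 0.08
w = 0.33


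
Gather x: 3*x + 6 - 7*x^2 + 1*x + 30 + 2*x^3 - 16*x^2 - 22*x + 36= 2*x^3 - 23*x^2 - 18*x + 72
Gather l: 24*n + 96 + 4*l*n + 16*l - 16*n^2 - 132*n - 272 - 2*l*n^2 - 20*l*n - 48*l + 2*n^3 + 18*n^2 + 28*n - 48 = l*(-2*n^2 - 16*n - 32) + 2*n^3 + 2*n^2 - 80*n - 224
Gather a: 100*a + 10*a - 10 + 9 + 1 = 110*a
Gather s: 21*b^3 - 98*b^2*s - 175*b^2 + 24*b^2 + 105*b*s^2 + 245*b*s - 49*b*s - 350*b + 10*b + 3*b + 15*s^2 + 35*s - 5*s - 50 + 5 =21*b^3 - 151*b^2 - 337*b + s^2*(105*b + 15) + s*(-98*b^2 + 196*b + 30) - 45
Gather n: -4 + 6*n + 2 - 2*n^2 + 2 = -2*n^2 + 6*n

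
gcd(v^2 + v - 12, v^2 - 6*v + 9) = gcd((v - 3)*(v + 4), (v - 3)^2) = v - 3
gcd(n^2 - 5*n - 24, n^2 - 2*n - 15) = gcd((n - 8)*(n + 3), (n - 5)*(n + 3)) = n + 3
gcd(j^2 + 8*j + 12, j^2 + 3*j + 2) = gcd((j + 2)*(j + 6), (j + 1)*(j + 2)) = j + 2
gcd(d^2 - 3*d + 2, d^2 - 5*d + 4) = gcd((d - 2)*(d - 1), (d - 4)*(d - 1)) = d - 1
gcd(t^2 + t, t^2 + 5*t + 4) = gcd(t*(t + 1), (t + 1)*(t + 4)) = t + 1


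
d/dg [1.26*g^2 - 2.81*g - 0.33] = 2.52*g - 2.81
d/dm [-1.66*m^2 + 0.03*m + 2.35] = 0.03 - 3.32*m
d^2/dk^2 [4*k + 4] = 0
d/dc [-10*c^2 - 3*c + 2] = -20*c - 3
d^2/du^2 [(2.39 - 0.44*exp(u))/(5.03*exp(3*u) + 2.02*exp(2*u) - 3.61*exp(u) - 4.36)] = (-44.529584*exp(6*u) + 530.810367*exp(5*u) + 233.36819*exp(4*u) - 176.440794*exp(3*u) + 396.195426*exp(2*u) + 122.268975*exp(u) - 45.981868)*exp(u)/(127.263527*exp(9*u) + 153.323454*exp(8*u) - 212.435511*exp(7*u) - 542.77196*exp(6*u) - 113.337639*exp(5*u) + 500.624022*exp(4*u) + 430.572935*exp(3*u) - 55.261692*exp(2*u) - 205.873968*exp(u) - 82.881856)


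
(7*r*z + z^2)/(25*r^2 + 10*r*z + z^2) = z*(7*r + z)/(25*r^2 + 10*r*z + z^2)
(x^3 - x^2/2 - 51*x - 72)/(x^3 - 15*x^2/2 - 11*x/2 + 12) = (x + 6)/(x - 1)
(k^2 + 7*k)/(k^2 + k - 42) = k/(k - 6)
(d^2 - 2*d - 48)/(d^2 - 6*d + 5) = (d^2 - 2*d - 48)/(d^2 - 6*d + 5)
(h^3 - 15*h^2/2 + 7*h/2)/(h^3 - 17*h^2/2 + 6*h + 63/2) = h*(2*h - 1)/(2*h^2 - 3*h - 9)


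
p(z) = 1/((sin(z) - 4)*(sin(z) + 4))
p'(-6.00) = 0.00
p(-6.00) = -0.06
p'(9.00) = 0.00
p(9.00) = -0.06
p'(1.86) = 0.00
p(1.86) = -0.07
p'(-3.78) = 0.00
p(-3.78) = -0.06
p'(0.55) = -0.00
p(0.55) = -0.06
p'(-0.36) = 0.00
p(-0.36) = -0.06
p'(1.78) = 0.00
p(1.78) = -0.07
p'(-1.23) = 0.00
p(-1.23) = -0.07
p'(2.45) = 0.00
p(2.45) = -0.06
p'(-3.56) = 0.00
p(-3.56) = -0.06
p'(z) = -cos(z)/((sin(z) - 4)*(sin(z) + 4)^2) - cos(z)/((sin(z) - 4)^2*(sin(z) + 4))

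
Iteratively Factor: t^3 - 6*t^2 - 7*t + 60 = (t - 5)*(t^2 - t - 12) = (t - 5)*(t - 4)*(t + 3)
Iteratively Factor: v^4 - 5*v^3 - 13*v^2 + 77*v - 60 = (v - 3)*(v^3 - 2*v^2 - 19*v + 20) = (v - 3)*(v + 4)*(v^2 - 6*v + 5) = (v - 3)*(v - 1)*(v + 4)*(v - 5)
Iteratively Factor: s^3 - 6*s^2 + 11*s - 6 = (s - 3)*(s^2 - 3*s + 2) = (s - 3)*(s - 1)*(s - 2)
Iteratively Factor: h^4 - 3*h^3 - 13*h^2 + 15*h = (h - 5)*(h^3 + 2*h^2 - 3*h) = (h - 5)*(h - 1)*(h^2 + 3*h) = (h - 5)*(h - 1)*(h + 3)*(h)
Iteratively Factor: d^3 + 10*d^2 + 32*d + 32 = (d + 4)*(d^2 + 6*d + 8) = (d + 2)*(d + 4)*(d + 4)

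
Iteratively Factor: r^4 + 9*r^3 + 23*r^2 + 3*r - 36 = (r + 4)*(r^3 + 5*r^2 + 3*r - 9) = (r + 3)*(r + 4)*(r^2 + 2*r - 3) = (r + 3)^2*(r + 4)*(r - 1)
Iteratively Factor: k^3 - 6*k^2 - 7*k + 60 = (k - 5)*(k^2 - k - 12) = (k - 5)*(k - 4)*(k + 3)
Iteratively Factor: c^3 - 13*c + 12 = (c + 4)*(c^2 - 4*c + 3) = (c - 1)*(c + 4)*(c - 3)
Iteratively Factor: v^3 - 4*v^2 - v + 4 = (v - 1)*(v^2 - 3*v - 4) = (v - 1)*(v + 1)*(v - 4)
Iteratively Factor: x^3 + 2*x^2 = (x + 2)*(x^2) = x*(x + 2)*(x)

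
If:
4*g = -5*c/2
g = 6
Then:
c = -48/5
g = 6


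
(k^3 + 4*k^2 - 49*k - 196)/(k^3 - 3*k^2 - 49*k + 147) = (k + 4)/(k - 3)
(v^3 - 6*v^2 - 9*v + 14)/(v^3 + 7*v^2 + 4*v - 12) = (v - 7)/(v + 6)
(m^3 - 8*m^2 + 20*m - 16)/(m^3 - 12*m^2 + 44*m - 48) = (m - 2)/(m - 6)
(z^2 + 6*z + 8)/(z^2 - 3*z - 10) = (z + 4)/(z - 5)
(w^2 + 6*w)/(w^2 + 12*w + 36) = w/(w + 6)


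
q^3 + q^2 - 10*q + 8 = (q - 2)*(q - 1)*(q + 4)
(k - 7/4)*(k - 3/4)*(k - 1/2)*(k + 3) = k^4 - 103*k^2/16 + 225*k/32 - 63/32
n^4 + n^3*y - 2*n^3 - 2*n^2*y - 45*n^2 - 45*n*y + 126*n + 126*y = (n - 6)*(n - 3)*(n + 7)*(n + y)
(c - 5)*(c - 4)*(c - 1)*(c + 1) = c^4 - 9*c^3 + 19*c^2 + 9*c - 20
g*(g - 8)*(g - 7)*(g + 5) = g^4 - 10*g^3 - 19*g^2 + 280*g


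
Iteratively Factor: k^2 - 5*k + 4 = (k - 4)*(k - 1)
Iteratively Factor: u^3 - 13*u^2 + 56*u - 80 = (u - 4)*(u^2 - 9*u + 20) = (u - 4)^2*(u - 5)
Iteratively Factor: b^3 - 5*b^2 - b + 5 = (b + 1)*(b^2 - 6*b + 5) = (b - 5)*(b + 1)*(b - 1)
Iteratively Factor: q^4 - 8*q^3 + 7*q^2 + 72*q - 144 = (q - 3)*(q^3 - 5*q^2 - 8*q + 48) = (q - 4)*(q - 3)*(q^2 - q - 12) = (q - 4)*(q - 3)*(q + 3)*(q - 4)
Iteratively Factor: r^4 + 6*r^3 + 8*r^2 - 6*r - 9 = (r + 3)*(r^3 + 3*r^2 - r - 3) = (r + 3)^2*(r^2 - 1) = (r + 1)*(r + 3)^2*(r - 1)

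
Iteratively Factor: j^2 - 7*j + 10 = (j - 5)*(j - 2)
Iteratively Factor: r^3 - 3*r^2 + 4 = (r - 2)*(r^2 - r - 2) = (r - 2)^2*(r + 1)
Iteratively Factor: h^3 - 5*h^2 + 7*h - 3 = (h - 1)*(h^2 - 4*h + 3) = (h - 1)^2*(h - 3)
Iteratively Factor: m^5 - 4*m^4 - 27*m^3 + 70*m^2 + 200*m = (m + 4)*(m^4 - 8*m^3 + 5*m^2 + 50*m) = (m - 5)*(m + 4)*(m^3 - 3*m^2 - 10*m) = (m - 5)*(m + 2)*(m + 4)*(m^2 - 5*m) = (m - 5)^2*(m + 2)*(m + 4)*(m)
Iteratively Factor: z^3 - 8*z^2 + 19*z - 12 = (z - 4)*(z^2 - 4*z + 3) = (z - 4)*(z - 1)*(z - 3)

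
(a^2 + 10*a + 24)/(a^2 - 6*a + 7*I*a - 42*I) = (a^2 + 10*a + 24)/(a^2 + a*(-6 + 7*I) - 42*I)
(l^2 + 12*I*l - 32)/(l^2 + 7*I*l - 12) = (l + 8*I)/(l + 3*I)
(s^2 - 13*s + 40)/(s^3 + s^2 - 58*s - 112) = (s - 5)/(s^2 + 9*s + 14)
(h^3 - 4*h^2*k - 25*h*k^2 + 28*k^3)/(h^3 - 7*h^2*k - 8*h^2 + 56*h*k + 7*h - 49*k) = (h^2 + 3*h*k - 4*k^2)/(h^2 - 8*h + 7)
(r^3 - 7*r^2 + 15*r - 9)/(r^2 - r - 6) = (r^2 - 4*r + 3)/(r + 2)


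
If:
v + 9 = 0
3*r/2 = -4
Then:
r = -8/3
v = -9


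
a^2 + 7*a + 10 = (a + 2)*(a + 5)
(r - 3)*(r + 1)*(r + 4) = r^3 + 2*r^2 - 11*r - 12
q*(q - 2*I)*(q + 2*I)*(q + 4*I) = q^4 + 4*I*q^3 + 4*q^2 + 16*I*q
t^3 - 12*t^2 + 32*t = t*(t - 8)*(t - 4)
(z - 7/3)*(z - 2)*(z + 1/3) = z^3 - 4*z^2 + 29*z/9 + 14/9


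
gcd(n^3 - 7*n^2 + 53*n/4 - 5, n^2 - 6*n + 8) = n - 4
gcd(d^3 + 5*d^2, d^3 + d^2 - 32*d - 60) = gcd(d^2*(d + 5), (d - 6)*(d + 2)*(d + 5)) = d + 5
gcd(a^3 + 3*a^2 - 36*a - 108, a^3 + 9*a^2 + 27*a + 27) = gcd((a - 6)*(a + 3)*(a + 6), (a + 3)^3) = a + 3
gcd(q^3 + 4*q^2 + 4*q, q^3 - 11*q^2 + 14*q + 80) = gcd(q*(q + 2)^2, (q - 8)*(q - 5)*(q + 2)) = q + 2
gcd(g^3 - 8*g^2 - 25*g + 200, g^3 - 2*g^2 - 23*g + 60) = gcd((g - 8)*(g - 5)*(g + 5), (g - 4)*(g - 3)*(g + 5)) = g + 5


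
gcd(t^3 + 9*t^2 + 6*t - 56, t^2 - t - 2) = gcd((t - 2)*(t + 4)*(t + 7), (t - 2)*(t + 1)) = t - 2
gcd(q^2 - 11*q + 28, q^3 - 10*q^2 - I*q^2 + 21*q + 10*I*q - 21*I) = q - 7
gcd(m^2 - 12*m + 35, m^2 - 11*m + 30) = m - 5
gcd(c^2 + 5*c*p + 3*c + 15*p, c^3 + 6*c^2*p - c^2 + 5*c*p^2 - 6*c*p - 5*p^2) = c + 5*p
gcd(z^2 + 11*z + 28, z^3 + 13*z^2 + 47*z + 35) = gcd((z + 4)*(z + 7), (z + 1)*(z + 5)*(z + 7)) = z + 7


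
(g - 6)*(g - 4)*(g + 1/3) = g^3 - 29*g^2/3 + 62*g/3 + 8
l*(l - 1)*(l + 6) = l^3 + 5*l^2 - 6*l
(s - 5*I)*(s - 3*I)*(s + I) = s^3 - 7*I*s^2 - 7*s - 15*I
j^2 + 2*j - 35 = (j - 5)*(j + 7)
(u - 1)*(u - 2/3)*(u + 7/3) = u^3 + 2*u^2/3 - 29*u/9 + 14/9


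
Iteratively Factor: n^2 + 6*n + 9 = (n + 3)*(n + 3)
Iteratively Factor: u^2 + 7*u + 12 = (u + 4)*(u + 3)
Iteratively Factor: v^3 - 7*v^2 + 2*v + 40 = (v - 4)*(v^2 - 3*v - 10) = (v - 4)*(v + 2)*(v - 5)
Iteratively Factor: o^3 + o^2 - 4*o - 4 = (o - 2)*(o^2 + 3*o + 2) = (o - 2)*(o + 1)*(o + 2)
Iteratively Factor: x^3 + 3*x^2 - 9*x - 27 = (x + 3)*(x^2 - 9) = (x + 3)^2*(x - 3)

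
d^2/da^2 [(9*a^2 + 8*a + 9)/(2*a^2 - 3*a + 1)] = 4*(43*a^3 + 27*a^2 - 105*a + 48)/(8*a^6 - 36*a^5 + 66*a^4 - 63*a^3 + 33*a^2 - 9*a + 1)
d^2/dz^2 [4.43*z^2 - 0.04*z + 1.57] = 8.86000000000000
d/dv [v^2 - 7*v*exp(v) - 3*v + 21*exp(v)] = -7*v*exp(v) + 2*v + 14*exp(v) - 3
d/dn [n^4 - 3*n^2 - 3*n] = 4*n^3 - 6*n - 3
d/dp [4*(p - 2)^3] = 12*(p - 2)^2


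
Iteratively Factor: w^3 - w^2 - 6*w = (w - 3)*(w^2 + 2*w) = w*(w - 3)*(w + 2)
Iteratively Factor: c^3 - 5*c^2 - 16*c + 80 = (c + 4)*(c^2 - 9*c + 20) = (c - 4)*(c + 4)*(c - 5)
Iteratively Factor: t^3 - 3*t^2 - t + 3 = (t - 3)*(t^2 - 1) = (t - 3)*(t - 1)*(t + 1)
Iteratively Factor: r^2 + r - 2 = (r - 1)*(r + 2)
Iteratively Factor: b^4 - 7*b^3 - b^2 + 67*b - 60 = (b - 4)*(b^3 - 3*b^2 - 13*b + 15) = (b - 4)*(b - 1)*(b^2 - 2*b - 15) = (b - 5)*(b - 4)*(b - 1)*(b + 3)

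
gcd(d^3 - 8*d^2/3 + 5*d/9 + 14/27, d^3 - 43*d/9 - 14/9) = d^2 - 2*d - 7/9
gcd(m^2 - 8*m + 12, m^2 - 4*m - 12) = m - 6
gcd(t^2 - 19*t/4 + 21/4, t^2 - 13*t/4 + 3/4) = t - 3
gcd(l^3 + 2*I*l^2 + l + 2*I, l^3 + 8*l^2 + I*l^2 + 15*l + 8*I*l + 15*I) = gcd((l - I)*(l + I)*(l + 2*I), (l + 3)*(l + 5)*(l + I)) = l + I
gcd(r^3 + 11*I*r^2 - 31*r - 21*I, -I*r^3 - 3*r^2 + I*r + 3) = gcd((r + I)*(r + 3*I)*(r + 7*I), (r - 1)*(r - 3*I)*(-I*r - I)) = 1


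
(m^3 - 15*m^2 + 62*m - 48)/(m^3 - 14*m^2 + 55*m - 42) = (m - 8)/(m - 7)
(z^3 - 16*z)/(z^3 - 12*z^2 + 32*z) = (z + 4)/(z - 8)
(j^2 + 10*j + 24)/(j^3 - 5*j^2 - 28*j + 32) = (j + 6)/(j^2 - 9*j + 8)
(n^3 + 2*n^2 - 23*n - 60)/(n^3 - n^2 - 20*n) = (n + 3)/n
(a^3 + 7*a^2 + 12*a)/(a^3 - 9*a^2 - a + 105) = a*(a + 4)/(a^2 - 12*a + 35)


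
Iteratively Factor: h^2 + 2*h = (h)*(h + 2)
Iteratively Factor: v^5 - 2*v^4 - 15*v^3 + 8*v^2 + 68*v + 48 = (v - 3)*(v^4 + v^3 - 12*v^2 - 28*v - 16) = (v - 4)*(v - 3)*(v^3 + 5*v^2 + 8*v + 4) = (v - 4)*(v - 3)*(v + 2)*(v^2 + 3*v + 2) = (v - 4)*(v - 3)*(v + 2)^2*(v + 1)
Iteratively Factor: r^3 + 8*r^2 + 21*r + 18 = (r + 2)*(r^2 + 6*r + 9) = (r + 2)*(r + 3)*(r + 3)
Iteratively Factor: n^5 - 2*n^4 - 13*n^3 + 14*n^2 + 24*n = (n + 1)*(n^4 - 3*n^3 - 10*n^2 + 24*n) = n*(n + 1)*(n^3 - 3*n^2 - 10*n + 24) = n*(n - 2)*(n + 1)*(n^2 - n - 12) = n*(n - 2)*(n + 1)*(n + 3)*(n - 4)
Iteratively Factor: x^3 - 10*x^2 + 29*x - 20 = (x - 1)*(x^2 - 9*x + 20) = (x - 4)*(x - 1)*(x - 5)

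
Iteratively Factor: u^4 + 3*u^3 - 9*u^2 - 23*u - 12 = (u - 3)*(u^3 + 6*u^2 + 9*u + 4) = (u - 3)*(u + 4)*(u^2 + 2*u + 1) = (u - 3)*(u + 1)*(u + 4)*(u + 1)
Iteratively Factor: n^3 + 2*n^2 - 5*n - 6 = (n - 2)*(n^2 + 4*n + 3) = (n - 2)*(n + 1)*(n + 3)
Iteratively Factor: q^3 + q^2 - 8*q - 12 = (q + 2)*(q^2 - q - 6) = (q + 2)^2*(q - 3)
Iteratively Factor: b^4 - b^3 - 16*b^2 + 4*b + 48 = (b + 2)*(b^3 - 3*b^2 - 10*b + 24) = (b + 2)*(b + 3)*(b^2 - 6*b + 8) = (b - 4)*(b + 2)*(b + 3)*(b - 2)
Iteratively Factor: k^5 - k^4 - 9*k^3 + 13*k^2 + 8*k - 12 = (k + 1)*(k^4 - 2*k^3 - 7*k^2 + 20*k - 12) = (k - 2)*(k + 1)*(k^3 - 7*k + 6) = (k - 2)^2*(k + 1)*(k^2 + 2*k - 3) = (k - 2)^2*(k + 1)*(k + 3)*(k - 1)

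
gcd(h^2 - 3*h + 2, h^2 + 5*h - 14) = h - 2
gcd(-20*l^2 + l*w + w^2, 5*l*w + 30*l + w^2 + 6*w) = 5*l + w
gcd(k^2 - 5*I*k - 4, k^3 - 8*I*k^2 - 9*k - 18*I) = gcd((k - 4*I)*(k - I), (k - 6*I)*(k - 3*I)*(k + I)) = 1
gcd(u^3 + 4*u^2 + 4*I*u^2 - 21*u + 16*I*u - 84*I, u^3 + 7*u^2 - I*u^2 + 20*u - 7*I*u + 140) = u^2 + u*(7 + 4*I) + 28*I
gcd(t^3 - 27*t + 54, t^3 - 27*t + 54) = t^3 - 27*t + 54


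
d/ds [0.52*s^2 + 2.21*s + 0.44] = 1.04*s + 2.21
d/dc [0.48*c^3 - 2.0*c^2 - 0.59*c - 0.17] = 1.44*c^2 - 4.0*c - 0.59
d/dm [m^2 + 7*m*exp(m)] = 7*m*exp(m) + 2*m + 7*exp(m)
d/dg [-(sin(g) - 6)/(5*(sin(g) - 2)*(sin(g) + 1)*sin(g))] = (2*sin(g)^3 - 19*sin(g)^2 + 12*sin(g) + 12)*cos(g)/(5*(sin(g) - 2)^2*(sin(g) + 1)^2*sin(g)^2)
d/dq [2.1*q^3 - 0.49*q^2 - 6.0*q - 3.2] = 6.3*q^2 - 0.98*q - 6.0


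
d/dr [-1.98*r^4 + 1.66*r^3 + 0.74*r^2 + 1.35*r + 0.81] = -7.92*r^3 + 4.98*r^2 + 1.48*r + 1.35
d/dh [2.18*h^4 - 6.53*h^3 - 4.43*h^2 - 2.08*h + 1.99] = 8.72*h^3 - 19.59*h^2 - 8.86*h - 2.08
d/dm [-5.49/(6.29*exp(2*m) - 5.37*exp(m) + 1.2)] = (69.0642*exp(m) - 29.4813)*exp(m)/(6.29*exp(2*m) - 5.37*exp(m) + 1.2)^2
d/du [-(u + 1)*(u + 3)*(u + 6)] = -3*u^2 - 20*u - 27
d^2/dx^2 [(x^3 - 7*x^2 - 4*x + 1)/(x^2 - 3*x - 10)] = 6*(-2*x^3 - 39*x^2 + 57*x - 187)/(x^6 - 9*x^5 - 3*x^4 + 153*x^3 + 30*x^2 - 900*x - 1000)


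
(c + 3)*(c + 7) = c^2 + 10*c + 21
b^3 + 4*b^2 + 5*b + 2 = (b + 1)^2*(b + 2)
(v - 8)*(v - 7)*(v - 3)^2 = v^4 - 21*v^3 + 155*v^2 - 471*v + 504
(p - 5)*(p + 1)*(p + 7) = p^3 + 3*p^2 - 33*p - 35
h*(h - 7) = h^2 - 7*h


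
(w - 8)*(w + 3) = w^2 - 5*w - 24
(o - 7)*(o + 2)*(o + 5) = o^3 - 39*o - 70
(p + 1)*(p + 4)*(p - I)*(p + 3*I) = p^4 + 5*p^3 + 2*I*p^3 + 7*p^2 + 10*I*p^2 + 15*p + 8*I*p + 12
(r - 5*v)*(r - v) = r^2 - 6*r*v + 5*v^2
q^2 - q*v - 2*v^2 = (q - 2*v)*(q + v)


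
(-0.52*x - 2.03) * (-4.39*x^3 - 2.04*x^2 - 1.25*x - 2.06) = 2.2828*x^4 + 9.9725*x^3 + 4.7912*x^2 + 3.6087*x + 4.1818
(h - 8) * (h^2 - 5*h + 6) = h^3 - 13*h^2 + 46*h - 48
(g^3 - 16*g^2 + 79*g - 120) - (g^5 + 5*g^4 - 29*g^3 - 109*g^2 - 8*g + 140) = -g^5 - 5*g^4 + 30*g^3 + 93*g^2 + 87*g - 260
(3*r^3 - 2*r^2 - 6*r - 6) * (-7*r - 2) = -21*r^4 + 8*r^3 + 46*r^2 + 54*r + 12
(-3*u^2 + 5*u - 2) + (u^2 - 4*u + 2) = -2*u^2 + u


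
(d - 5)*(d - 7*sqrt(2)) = d^2 - 7*sqrt(2)*d - 5*d + 35*sqrt(2)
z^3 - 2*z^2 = z^2*(z - 2)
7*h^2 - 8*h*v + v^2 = (-7*h + v)*(-h + v)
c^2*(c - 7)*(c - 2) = c^4 - 9*c^3 + 14*c^2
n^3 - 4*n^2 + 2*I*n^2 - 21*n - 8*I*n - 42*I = (n - 7)*(n + 3)*(n + 2*I)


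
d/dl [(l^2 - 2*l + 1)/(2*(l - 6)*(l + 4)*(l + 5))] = (-l^4 + 4*l^3 - 31*l^2 - 246*l + 274)/(2*(l^6 + 6*l^5 - 59*l^4 - 444*l^3 + 436*l^2 + 8160*l + 14400))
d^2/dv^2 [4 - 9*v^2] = -18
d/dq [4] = 0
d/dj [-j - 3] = -1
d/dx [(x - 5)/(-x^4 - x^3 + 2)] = (-x^4 - x^3 + x^2*(x - 5)*(4*x + 3) + 2)/(x^4 + x^3 - 2)^2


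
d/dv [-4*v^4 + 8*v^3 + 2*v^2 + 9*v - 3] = -16*v^3 + 24*v^2 + 4*v + 9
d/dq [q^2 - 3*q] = 2*q - 3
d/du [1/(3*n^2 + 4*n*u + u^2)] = 2*(-2*n - u)/(3*n^2 + 4*n*u + u^2)^2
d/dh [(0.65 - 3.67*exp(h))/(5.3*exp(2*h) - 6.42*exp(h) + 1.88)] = (19.451*exp(2*h) - 6.89*exp(h) - 2.7266)*exp(h)/(28.09*exp(4*h) - 68.052*exp(3*h) + 61.1444*exp(2*h) - 24.1392*exp(h) + 3.5344)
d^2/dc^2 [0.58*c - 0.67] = 0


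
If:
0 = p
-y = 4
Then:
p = 0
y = -4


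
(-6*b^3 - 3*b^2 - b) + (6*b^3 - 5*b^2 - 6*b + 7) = -8*b^2 - 7*b + 7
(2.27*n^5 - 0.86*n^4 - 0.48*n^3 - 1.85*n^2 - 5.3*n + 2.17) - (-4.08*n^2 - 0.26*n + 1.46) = 2.27*n^5 - 0.86*n^4 - 0.48*n^3 + 2.23*n^2 - 5.04*n + 0.71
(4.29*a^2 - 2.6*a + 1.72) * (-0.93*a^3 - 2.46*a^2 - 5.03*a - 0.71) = -3.9897*a^5 - 8.1354*a^4 - 16.7823*a^3 + 5.8009*a^2 - 6.8056*a - 1.2212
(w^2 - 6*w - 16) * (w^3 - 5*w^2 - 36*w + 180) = w^5 - 11*w^4 - 22*w^3 + 476*w^2 - 504*w - 2880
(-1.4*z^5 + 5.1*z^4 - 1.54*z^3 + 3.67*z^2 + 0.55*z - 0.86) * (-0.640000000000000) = 0.896*z^5 - 3.264*z^4 + 0.9856*z^3 - 2.3488*z^2 - 0.352*z + 0.5504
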